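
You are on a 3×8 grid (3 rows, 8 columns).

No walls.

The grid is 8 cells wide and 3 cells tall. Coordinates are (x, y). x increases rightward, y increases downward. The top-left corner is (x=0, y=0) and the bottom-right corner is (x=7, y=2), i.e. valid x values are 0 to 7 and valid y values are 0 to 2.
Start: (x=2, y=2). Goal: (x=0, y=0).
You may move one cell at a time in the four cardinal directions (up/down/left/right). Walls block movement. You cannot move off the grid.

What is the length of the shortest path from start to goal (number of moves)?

BFS from (x=2, y=2) until reaching (x=0, y=0):
  Distance 0: (x=2, y=2)
  Distance 1: (x=2, y=1), (x=1, y=2), (x=3, y=2)
  Distance 2: (x=2, y=0), (x=1, y=1), (x=3, y=1), (x=0, y=2), (x=4, y=2)
  Distance 3: (x=1, y=0), (x=3, y=0), (x=0, y=1), (x=4, y=1), (x=5, y=2)
  Distance 4: (x=0, y=0), (x=4, y=0), (x=5, y=1), (x=6, y=2)  <- goal reached here
One shortest path (4 moves): (x=2, y=2) -> (x=1, y=2) -> (x=0, y=2) -> (x=0, y=1) -> (x=0, y=0)

Answer: Shortest path length: 4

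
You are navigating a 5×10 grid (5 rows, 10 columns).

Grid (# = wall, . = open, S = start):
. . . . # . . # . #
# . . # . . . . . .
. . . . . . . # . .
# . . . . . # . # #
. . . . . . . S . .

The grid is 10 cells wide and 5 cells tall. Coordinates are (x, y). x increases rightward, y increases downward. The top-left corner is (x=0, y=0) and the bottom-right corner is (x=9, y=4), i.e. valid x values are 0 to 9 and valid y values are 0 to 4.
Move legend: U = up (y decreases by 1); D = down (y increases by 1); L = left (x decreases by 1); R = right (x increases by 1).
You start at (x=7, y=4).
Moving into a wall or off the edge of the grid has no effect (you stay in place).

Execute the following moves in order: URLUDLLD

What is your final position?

Start: (x=7, y=4)
  U (up): (x=7, y=4) -> (x=7, y=3)
  R (right): blocked, stay at (x=7, y=3)
  L (left): blocked, stay at (x=7, y=3)
  U (up): blocked, stay at (x=7, y=3)
  D (down): (x=7, y=3) -> (x=7, y=4)
  L (left): (x=7, y=4) -> (x=6, y=4)
  L (left): (x=6, y=4) -> (x=5, y=4)
  D (down): blocked, stay at (x=5, y=4)
Final: (x=5, y=4)

Answer: Final position: (x=5, y=4)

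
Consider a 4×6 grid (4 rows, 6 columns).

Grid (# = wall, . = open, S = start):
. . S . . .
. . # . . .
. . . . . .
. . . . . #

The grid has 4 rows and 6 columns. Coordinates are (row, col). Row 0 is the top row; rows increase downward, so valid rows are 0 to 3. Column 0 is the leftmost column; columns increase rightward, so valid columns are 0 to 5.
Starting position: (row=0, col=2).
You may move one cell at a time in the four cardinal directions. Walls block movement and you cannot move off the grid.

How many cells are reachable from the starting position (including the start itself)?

BFS flood-fill from (row=0, col=2):
  Distance 0: (row=0, col=2)
  Distance 1: (row=0, col=1), (row=0, col=3)
  Distance 2: (row=0, col=0), (row=0, col=4), (row=1, col=1), (row=1, col=3)
  Distance 3: (row=0, col=5), (row=1, col=0), (row=1, col=4), (row=2, col=1), (row=2, col=3)
  Distance 4: (row=1, col=5), (row=2, col=0), (row=2, col=2), (row=2, col=4), (row=3, col=1), (row=3, col=3)
  Distance 5: (row=2, col=5), (row=3, col=0), (row=3, col=2), (row=3, col=4)
Total reachable: 22 (grid has 22 open cells total)

Answer: Reachable cells: 22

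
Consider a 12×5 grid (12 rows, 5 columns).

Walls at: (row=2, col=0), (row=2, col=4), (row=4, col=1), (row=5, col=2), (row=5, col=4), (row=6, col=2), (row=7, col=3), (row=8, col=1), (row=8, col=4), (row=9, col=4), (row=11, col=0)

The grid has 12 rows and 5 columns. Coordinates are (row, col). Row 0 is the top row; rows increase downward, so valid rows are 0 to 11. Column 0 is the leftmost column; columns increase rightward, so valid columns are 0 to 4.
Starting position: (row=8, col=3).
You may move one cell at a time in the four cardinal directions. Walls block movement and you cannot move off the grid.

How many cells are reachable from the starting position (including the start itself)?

BFS flood-fill from (row=8, col=3):
  Distance 0: (row=8, col=3)
  Distance 1: (row=8, col=2), (row=9, col=3)
  Distance 2: (row=7, col=2), (row=9, col=2), (row=10, col=3)
  Distance 3: (row=7, col=1), (row=9, col=1), (row=10, col=2), (row=10, col=4), (row=11, col=3)
  Distance 4: (row=6, col=1), (row=7, col=0), (row=9, col=0), (row=10, col=1), (row=11, col=2), (row=11, col=4)
  Distance 5: (row=5, col=1), (row=6, col=0), (row=8, col=0), (row=10, col=0), (row=11, col=1)
  Distance 6: (row=5, col=0)
  Distance 7: (row=4, col=0)
  Distance 8: (row=3, col=0)
  Distance 9: (row=3, col=1)
  Distance 10: (row=2, col=1), (row=3, col=2)
  Distance 11: (row=1, col=1), (row=2, col=2), (row=3, col=3), (row=4, col=2)
  Distance 12: (row=0, col=1), (row=1, col=0), (row=1, col=2), (row=2, col=3), (row=3, col=4), (row=4, col=3)
  Distance 13: (row=0, col=0), (row=0, col=2), (row=1, col=3), (row=4, col=4), (row=5, col=3)
  Distance 14: (row=0, col=3), (row=1, col=4), (row=6, col=3)
  Distance 15: (row=0, col=4), (row=6, col=4)
  Distance 16: (row=7, col=4)
Total reachable: 49 (grid has 49 open cells total)

Answer: Reachable cells: 49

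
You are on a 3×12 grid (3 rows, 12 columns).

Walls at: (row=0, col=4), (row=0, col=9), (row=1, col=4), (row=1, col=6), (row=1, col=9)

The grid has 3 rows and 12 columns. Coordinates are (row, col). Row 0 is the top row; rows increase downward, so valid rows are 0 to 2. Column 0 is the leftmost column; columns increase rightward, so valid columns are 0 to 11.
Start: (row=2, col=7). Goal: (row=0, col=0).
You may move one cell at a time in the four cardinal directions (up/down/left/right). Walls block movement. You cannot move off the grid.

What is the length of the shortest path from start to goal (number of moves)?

Answer: Shortest path length: 9

Derivation:
BFS from (row=2, col=7) until reaching (row=0, col=0):
  Distance 0: (row=2, col=7)
  Distance 1: (row=1, col=7), (row=2, col=6), (row=2, col=8)
  Distance 2: (row=0, col=7), (row=1, col=8), (row=2, col=5), (row=2, col=9)
  Distance 3: (row=0, col=6), (row=0, col=8), (row=1, col=5), (row=2, col=4), (row=2, col=10)
  Distance 4: (row=0, col=5), (row=1, col=10), (row=2, col=3), (row=2, col=11)
  Distance 5: (row=0, col=10), (row=1, col=3), (row=1, col=11), (row=2, col=2)
  Distance 6: (row=0, col=3), (row=0, col=11), (row=1, col=2), (row=2, col=1)
  Distance 7: (row=0, col=2), (row=1, col=1), (row=2, col=0)
  Distance 8: (row=0, col=1), (row=1, col=0)
  Distance 9: (row=0, col=0)  <- goal reached here
One shortest path (9 moves): (row=2, col=7) -> (row=2, col=6) -> (row=2, col=5) -> (row=2, col=4) -> (row=2, col=3) -> (row=2, col=2) -> (row=2, col=1) -> (row=2, col=0) -> (row=1, col=0) -> (row=0, col=0)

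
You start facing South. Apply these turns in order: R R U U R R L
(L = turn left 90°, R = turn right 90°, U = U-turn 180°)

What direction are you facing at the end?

Answer: Final heading: East

Derivation:
Start: South
  R (right (90° clockwise)) -> West
  R (right (90° clockwise)) -> North
  U (U-turn (180°)) -> South
  U (U-turn (180°)) -> North
  R (right (90° clockwise)) -> East
  R (right (90° clockwise)) -> South
  L (left (90° counter-clockwise)) -> East
Final: East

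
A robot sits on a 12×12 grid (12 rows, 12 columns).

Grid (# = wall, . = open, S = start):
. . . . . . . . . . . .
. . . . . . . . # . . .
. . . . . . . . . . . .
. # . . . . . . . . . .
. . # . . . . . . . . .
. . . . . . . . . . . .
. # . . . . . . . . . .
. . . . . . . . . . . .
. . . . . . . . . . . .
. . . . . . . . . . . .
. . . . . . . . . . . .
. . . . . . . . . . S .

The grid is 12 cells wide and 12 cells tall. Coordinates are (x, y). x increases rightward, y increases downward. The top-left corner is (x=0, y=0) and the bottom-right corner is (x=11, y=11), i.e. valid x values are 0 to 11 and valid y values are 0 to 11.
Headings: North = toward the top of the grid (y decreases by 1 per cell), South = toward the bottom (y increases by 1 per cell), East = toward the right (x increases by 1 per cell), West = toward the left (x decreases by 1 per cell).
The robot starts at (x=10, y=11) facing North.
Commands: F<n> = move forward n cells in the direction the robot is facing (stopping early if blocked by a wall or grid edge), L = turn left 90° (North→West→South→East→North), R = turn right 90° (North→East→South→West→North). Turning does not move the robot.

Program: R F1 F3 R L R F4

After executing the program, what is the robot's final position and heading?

Start: (x=10, y=11), facing North
  R: turn right, now facing East
  F1: move forward 1, now at (x=11, y=11)
  F3: move forward 0/3 (blocked), now at (x=11, y=11)
  R: turn right, now facing South
  L: turn left, now facing East
  R: turn right, now facing South
  F4: move forward 0/4 (blocked), now at (x=11, y=11)
Final: (x=11, y=11), facing South

Answer: Final position: (x=11, y=11), facing South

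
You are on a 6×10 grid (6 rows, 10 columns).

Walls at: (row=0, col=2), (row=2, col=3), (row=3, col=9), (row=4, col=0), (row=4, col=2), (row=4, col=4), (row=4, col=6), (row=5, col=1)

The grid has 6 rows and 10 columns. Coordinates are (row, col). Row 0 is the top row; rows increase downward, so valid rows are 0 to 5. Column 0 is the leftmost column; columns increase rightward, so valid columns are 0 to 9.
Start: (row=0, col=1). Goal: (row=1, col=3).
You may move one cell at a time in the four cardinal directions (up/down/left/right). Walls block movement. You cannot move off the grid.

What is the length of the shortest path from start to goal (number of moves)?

Answer: Shortest path length: 3

Derivation:
BFS from (row=0, col=1) until reaching (row=1, col=3):
  Distance 0: (row=0, col=1)
  Distance 1: (row=0, col=0), (row=1, col=1)
  Distance 2: (row=1, col=0), (row=1, col=2), (row=2, col=1)
  Distance 3: (row=1, col=3), (row=2, col=0), (row=2, col=2), (row=3, col=1)  <- goal reached here
One shortest path (3 moves): (row=0, col=1) -> (row=1, col=1) -> (row=1, col=2) -> (row=1, col=3)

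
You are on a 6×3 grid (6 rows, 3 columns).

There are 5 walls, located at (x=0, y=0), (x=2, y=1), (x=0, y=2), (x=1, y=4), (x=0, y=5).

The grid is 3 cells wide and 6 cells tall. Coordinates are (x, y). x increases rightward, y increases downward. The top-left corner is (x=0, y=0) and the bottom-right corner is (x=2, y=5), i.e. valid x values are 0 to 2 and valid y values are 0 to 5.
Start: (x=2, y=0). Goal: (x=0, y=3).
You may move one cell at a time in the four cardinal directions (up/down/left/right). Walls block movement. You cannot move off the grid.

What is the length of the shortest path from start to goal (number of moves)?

Answer: Shortest path length: 5

Derivation:
BFS from (x=2, y=0) until reaching (x=0, y=3):
  Distance 0: (x=2, y=0)
  Distance 1: (x=1, y=0)
  Distance 2: (x=1, y=1)
  Distance 3: (x=0, y=1), (x=1, y=2)
  Distance 4: (x=2, y=2), (x=1, y=3)
  Distance 5: (x=0, y=3), (x=2, y=3)  <- goal reached here
One shortest path (5 moves): (x=2, y=0) -> (x=1, y=0) -> (x=1, y=1) -> (x=1, y=2) -> (x=1, y=3) -> (x=0, y=3)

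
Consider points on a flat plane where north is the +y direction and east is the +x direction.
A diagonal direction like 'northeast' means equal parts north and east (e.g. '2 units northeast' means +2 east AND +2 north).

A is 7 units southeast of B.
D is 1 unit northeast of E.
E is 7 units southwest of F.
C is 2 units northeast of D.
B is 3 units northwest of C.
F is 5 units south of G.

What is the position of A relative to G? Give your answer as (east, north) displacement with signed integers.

Answer: A is at (east=0, north=-13) relative to G.

Derivation:
Place G at the origin (east=0, north=0).
  F is 5 units south of G: delta (east=+0, north=-5); F at (east=0, north=-5).
  E is 7 units southwest of F: delta (east=-7, north=-7); E at (east=-7, north=-12).
  D is 1 unit northeast of E: delta (east=+1, north=+1); D at (east=-6, north=-11).
  C is 2 units northeast of D: delta (east=+2, north=+2); C at (east=-4, north=-9).
  B is 3 units northwest of C: delta (east=-3, north=+3); B at (east=-7, north=-6).
  A is 7 units southeast of B: delta (east=+7, north=-7); A at (east=0, north=-13).
Therefore A relative to G: (east=0, north=-13).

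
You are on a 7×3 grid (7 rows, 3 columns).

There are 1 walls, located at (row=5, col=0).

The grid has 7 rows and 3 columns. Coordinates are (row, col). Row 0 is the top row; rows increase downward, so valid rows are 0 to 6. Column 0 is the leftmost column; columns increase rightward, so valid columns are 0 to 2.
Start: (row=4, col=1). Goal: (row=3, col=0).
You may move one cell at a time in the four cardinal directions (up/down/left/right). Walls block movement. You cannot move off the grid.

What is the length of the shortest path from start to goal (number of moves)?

BFS from (row=4, col=1) until reaching (row=3, col=0):
  Distance 0: (row=4, col=1)
  Distance 1: (row=3, col=1), (row=4, col=0), (row=4, col=2), (row=5, col=1)
  Distance 2: (row=2, col=1), (row=3, col=0), (row=3, col=2), (row=5, col=2), (row=6, col=1)  <- goal reached here
One shortest path (2 moves): (row=4, col=1) -> (row=4, col=0) -> (row=3, col=0)

Answer: Shortest path length: 2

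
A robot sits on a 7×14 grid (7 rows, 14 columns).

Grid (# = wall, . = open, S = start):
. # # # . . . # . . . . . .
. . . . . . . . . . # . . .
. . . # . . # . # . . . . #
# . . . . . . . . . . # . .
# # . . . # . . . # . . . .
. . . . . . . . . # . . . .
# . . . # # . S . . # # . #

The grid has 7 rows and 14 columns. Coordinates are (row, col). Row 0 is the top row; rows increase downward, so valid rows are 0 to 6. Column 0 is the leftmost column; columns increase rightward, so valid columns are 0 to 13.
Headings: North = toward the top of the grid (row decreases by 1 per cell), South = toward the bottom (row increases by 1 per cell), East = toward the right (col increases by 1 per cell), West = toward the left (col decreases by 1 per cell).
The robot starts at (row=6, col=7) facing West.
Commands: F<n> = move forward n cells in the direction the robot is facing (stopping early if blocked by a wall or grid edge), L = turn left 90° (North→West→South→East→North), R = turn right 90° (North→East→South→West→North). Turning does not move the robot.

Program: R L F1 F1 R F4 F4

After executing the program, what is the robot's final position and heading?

Answer: Final position: (row=3, col=6), facing North

Derivation:
Start: (row=6, col=7), facing West
  R: turn right, now facing North
  L: turn left, now facing West
  F1: move forward 1, now at (row=6, col=6)
  F1: move forward 0/1 (blocked), now at (row=6, col=6)
  R: turn right, now facing North
  F4: move forward 3/4 (blocked), now at (row=3, col=6)
  F4: move forward 0/4 (blocked), now at (row=3, col=6)
Final: (row=3, col=6), facing North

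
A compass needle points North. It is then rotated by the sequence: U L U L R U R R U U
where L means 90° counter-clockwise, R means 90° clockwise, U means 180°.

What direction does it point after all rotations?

Answer: Final heading: West

Derivation:
Start: North
  U (U-turn (180°)) -> South
  L (left (90° counter-clockwise)) -> East
  U (U-turn (180°)) -> West
  L (left (90° counter-clockwise)) -> South
  R (right (90° clockwise)) -> West
  U (U-turn (180°)) -> East
  R (right (90° clockwise)) -> South
  R (right (90° clockwise)) -> West
  U (U-turn (180°)) -> East
  U (U-turn (180°)) -> West
Final: West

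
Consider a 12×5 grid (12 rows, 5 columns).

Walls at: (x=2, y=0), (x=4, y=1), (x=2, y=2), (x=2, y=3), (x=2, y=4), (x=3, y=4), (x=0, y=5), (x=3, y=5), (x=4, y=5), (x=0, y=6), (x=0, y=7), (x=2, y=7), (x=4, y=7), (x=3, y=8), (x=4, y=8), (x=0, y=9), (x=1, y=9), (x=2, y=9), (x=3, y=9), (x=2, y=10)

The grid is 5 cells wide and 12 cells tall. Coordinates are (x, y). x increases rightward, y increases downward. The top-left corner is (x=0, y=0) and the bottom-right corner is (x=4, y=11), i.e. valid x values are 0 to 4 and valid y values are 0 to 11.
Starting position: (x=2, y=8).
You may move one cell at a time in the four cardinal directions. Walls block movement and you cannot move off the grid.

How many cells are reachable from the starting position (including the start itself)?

BFS flood-fill from (x=2, y=8):
  Distance 0: (x=2, y=8)
  Distance 1: (x=1, y=8)
  Distance 2: (x=1, y=7), (x=0, y=8)
  Distance 3: (x=1, y=6)
  Distance 4: (x=1, y=5), (x=2, y=6)
  Distance 5: (x=1, y=4), (x=2, y=5), (x=3, y=6)
  Distance 6: (x=1, y=3), (x=0, y=4), (x=4, y=6), (x=3, y=7)
  Distance 7: (x=1, y=2), (x=0, y=3)
  Distance 8: (x=1, y=1), (x=0, y=2)
  Distance 9: (x=1, y=0), (x=0, y=1), (x=2, y=1)
  Distance 10: (x=0, y=0), (x=3, y=1)
  Distance 11: (x=3, y=0), (x=3, y=2)
  Distance 12: (x=4, y=0), (x=4, y=2), (x=3, y=3)
  Distance 13: (x=4, y=3)
  Distance 14: (x=4, y=4)
Total reachable: 30 (grid has 40 open cells total)

Answer: Reachable cells: 30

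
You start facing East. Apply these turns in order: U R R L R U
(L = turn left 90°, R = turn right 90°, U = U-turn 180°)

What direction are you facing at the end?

Answer: Final heading: West

Derivation:
Start: East
  U (U-turn (180°)) -> West
  R (right (90° clockwise)) -> North
  R (right (90° clockwise)) -> East
  L (left (90° counter-clockwise)) -> North
  R (right (90° clockwise)) -> East
  U (U-turn (180°)) -> West
Final: West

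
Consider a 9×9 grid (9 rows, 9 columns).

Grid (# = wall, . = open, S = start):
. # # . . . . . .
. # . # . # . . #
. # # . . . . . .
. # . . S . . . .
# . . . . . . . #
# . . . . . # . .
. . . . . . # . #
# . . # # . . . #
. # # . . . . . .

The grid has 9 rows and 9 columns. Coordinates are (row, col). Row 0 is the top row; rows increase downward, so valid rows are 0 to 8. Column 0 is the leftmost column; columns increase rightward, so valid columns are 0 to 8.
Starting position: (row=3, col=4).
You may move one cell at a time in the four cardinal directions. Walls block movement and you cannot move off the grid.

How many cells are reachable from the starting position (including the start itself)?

BFS flood-fill from (row=3, col=4):
  Distance 0: (row=3, col=4)
  Distance 1: (row=2, col=4), (row=3, col=3), (row=3, col=5), (row=4, col=4)
  Distance 2: (row=1, col=4), (row=2, col=3), (row=2, col=5), (row=3, col=2), (row=3, col=6), (row=4, col=3), (row=4, col=5), (row=5, col=4)
  Distance 3: (row=0, col=4), (row=2, col=6), (row=3, col=7), (row=4, col=2), (row=4, col=6), (row=5, col=3), (row=5, col=5), (row=6, col=4)
  Distance 4: (row=0, col=3), (row=0, col=5), (row=1, col=6), (row=2, col=7), (row=3, col=8), (row=4, col=1), (row=4, col=7), (row=5, col=2), (row=6, col=3), (row=6, col=5)
  Distance 5: (row=0, col=6), (row=1, col=7), (row=2, col=8), (row=5, col=1), (row=5, col=7), (row=6, col=2), (row=7, col=5)
  Distance 6: (row=0, col=7), (row=5, col=8), (row=6, col=1), (row=6, col=7), (row=7, col=2), (row=7, col=6), (row=8, col=5)
  Distance 7: (row=0, col=8), (row=6, col=0), (row=7, col=1), (row=7, col=7), (row=8, col=4), (row=8, col=6)
  Distance 8: (row=8, col=3), (row=8, col=7)
  Distance 9: (row=8, col=8)
Total reachable: 54 (grid has 60 open cells total)

Answer: Reachable cells: 54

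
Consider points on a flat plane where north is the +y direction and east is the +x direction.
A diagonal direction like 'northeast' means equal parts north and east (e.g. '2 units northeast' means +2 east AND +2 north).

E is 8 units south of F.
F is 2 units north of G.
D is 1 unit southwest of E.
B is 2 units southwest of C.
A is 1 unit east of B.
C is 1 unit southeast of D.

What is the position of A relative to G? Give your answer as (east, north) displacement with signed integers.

Place G at the origin (east=0, north=0).
  F is 2 units north of G: delta (east=+0, north=+2); F at (east=0, north=2).
  E is 8 units south of F: delta (east=+0, north=-8); E at (east=0, north=-6).
  D is 1 unit southwest of E: delta (east=-1, north=-1); D at (east=-1, north=-7).
  C is 1 unit southeast of D: delta (east=+1, north=-1); C at (east=0, north=-8).
  B is 2 units southwest of C: delta (east=-2, north=-2); B at (east=-2, north=-10).
  A is 1 unit east of B: delta (east=+1, north=+0); A at (east=-1, north=-10).
Therefore A relative to G: (east=-1, north=-10).

Answer: A is at (east=-1, north=-10) relative to G.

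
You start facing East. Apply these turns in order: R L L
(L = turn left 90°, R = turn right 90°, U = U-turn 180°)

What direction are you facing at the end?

Start: East
  R (right (90° clockwise)) -> South
  L (left (90° counter-clockwise)) -> East
  L (left (90° counter-clockwise)) -> North
Final: North

Answer: Final heading: North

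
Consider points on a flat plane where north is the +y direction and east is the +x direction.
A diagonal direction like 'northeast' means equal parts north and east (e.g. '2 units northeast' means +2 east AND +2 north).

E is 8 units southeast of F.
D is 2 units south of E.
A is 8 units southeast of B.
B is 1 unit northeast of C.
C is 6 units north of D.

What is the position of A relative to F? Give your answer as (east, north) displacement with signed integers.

Place F at the origin (east=0, north=0).
  E is 8 units southeast of F: delta (east=+8, north=-8); E at (east=8, north=-8).
  D is 2 units south of E: delta (east=+0, north=-2); D at (east=8, north=-10).
  C is 6 units north of D: delta (east=+0, north=+6); C at (east=8, north=-4).
  B is 1 unit northeast of C: delta (east=+1, north=+1); B at (east=9, north=-3).
  A is 8 units southeast of B: delta (east=+8, north=-8); A at (east=17, north=-11).
Therefore A relative to F: (east=17, north=-11).

Answer: A is at (east=17, north=-11) relative to F.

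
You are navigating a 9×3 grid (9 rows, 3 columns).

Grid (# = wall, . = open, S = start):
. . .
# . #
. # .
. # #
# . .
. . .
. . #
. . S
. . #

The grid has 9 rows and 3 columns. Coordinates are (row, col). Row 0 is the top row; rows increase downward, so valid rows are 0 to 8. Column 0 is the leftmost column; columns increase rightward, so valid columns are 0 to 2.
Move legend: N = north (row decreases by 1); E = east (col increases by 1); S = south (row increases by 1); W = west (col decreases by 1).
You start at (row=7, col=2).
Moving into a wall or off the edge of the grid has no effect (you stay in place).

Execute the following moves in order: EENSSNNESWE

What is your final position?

Answer: Final position: (row=7, col=2)

Derivation:
Start: (row=7, col=2)
  E (east): blocked, stay at (row=7, col=2)
  E (east): blocked, stay at (row=7, col=2)
  N (north): blocked, stay at (row=7, col=2)
  S (south): blocked, stay at (row=7, col=2)
  S (south): blocked, stay at (row=7, col=2)
  N (north): blocked, stay at (row=7, col=2)
  N (north): blocked, stay at (row=7, col=2)
  E (east): blocked, stay at (row=7, col=2)
  S (south): blocked, stay at (row=7, col=2)
  W (west): (row=7, col=2) -> (row=7, col=1)
  E (east): (row=7, col=1) -> (row=7, col=2)
Final: (row=7, col=2)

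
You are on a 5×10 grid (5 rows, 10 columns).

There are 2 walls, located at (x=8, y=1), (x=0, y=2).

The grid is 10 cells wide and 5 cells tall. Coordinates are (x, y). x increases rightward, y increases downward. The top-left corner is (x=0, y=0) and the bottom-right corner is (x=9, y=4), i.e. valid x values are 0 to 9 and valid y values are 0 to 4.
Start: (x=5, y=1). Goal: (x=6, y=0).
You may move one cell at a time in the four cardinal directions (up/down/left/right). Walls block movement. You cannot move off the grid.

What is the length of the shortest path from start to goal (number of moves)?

BFS from (x=5, y=1) until reaching (x=6, y=0):
  Distance 0: (x=5, y=1)
  Distance 1: (x=5, y=0), (x=4, y=1), (x=6, y=1), (x=5, y=2)
  Distance 2: (x=4, y=0), (x=6, y=0), (x=3, y=1), (x=7, y=1), (x=4, y=2), (x=6, y=2), (x=5, y=3)  <- goal reached here
One shortest path (2 moves): (x=5, y=1) -> (x=6, y=1) -> (x=6, y=0)

Answer: Shortest path length: 2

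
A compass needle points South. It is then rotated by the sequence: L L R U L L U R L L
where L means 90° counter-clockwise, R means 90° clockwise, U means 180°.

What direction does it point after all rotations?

Answer: Final heading: South

Derivation:
Start: South
  L (left (90° counter-clockwise)) -> East
  L (left (90° counter-clockwise)) -> North
  R (right (90° clockwise)) -> East
  U (U-turn (180°)) -> West
  L (left (90° counter-clockwise)) -> South
  L (left (90° counter-clockwise)) -> East
  U (U-turn (180°)) -> West
  R (right (90° clockwise)) -> North
  L (left (90° counter-clockwise)) -> West
  L (left (90° counter-clockwise)) -> South
Final: South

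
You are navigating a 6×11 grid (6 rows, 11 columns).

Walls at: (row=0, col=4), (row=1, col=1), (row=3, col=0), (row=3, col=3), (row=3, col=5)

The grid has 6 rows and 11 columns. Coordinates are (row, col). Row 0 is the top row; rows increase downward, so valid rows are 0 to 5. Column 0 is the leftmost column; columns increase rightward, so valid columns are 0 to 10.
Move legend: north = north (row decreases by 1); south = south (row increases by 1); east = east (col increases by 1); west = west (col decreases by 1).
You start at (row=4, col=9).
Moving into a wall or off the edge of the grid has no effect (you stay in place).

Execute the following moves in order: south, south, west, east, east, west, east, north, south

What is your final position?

Answer: Final position: (row=5, col=10)

Derivation:
Start: (row=4, col=9)
  south (south): (row=4, col=9) -> (row=5, col=9)
  south (south): blocked, stay at (row=5, col=9)
  west (west): (row=5, col=9) -> (row=5, col=8)
  east (east): (row=5, col=8) -> (row=5, col=9)
  east (east): (row=5, col=9) -> (row=5, col=10)
  west (west): (row=5, col=10) -> (row=5, col=9)
  east (east): (row=5, col=9) -> (row=5, col=10)
  north (north): (row=5, col=10) -> (row=4, col=10)
  south (south): (row=4, col=10) -> (row=5, col=10)
Final: (row=5, col=10)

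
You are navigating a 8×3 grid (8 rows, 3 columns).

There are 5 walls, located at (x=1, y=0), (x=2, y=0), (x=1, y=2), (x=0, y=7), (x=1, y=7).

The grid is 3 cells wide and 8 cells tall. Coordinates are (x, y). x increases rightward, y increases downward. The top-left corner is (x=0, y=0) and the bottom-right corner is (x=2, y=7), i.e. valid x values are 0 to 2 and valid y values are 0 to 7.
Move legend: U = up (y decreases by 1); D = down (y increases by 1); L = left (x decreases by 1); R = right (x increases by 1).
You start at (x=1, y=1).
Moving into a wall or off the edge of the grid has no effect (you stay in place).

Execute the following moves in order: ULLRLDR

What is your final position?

Start: (x=1, y=1)
  U (up): blocked, stay at (x=1, y=1)
  L (left): (x=1, y=1) -> (x=0, y=1)
  L (left): blocked, stay at (x=0, y=1)
  R (right): (x=0, y=1) -> (x=1, y=1)
  L (left): (x=1, y=1) -> (x=0, y=1)
  D (down): (x=0, y=1) -> (x=0, y=2)
  R (right): blocked, stay at (x=0, y=2)
Final: (x=0, y=2)

Answer: Final position: (x=0, y=2)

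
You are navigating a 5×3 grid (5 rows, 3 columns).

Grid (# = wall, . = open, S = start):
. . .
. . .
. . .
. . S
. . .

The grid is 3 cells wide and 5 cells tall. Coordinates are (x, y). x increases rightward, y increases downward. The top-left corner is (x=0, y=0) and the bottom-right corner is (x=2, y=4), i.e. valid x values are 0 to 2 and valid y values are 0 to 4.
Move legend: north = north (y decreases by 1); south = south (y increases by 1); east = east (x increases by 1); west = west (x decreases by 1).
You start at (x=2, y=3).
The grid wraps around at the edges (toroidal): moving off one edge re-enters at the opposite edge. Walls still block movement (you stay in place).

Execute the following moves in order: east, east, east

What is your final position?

Answer: Final position: (x=2, y=3)

Derivation:
Start: (x=2, y=3)
  east (east): (x=2, y=3) -> (x=0, y=3)
  east (east): (x=0, y=3) -> (x=1, y=3)
  east (east): (x=1, y=3) -> (x=2, y=3)
Final: (x=2, y=3)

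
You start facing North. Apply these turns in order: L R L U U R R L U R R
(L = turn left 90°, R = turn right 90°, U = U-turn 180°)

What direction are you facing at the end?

Answer: Final heading: North

Derivation:
Start: North
  L (left (90° counter-clockwise)) -> West
  R (right (90° clockwise)) -> North
  L (left (90° counter-clockwise)) -> West
  U (U-turn (180°)) -> East
  U (U-turn (180°)) -> West
  R (right (90° clockwise)) -> North
  R (right (90° clockwise)) -> East
  L (left (90° counter-clockwise)) -> North
  U (U-turn (180°)) -> South
  R (right (90° clockwise)) -> West
  R (right (90° clockwise)) -> North
Final: North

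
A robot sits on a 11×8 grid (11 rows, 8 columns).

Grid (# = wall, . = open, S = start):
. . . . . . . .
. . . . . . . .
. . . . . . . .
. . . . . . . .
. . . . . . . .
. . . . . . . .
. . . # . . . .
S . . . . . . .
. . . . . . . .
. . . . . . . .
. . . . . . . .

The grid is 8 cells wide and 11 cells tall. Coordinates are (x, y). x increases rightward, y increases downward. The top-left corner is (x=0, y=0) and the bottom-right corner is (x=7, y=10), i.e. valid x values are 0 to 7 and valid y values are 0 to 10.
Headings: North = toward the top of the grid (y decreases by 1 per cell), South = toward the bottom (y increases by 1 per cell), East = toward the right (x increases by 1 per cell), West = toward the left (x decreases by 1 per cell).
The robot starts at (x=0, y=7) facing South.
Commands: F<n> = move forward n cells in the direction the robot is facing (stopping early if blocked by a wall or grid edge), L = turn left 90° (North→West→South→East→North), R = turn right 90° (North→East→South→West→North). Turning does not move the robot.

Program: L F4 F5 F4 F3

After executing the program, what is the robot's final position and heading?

Start: (x=0, y=7), facing South
  L: turn left, now facing East
  F4: move forward 4, now at (x=4, y=7)
  F5: move forward 3/5 (blocked), now at (x=7, y=7)
  F4: move forward 0/4 (blocked), now at (x=7, y=7)
  F3: move forward 0/3 (blocked), now at (x=7, y=7)
Final: (x=7, y=7), facing East

Answer: Final position: (x=7, y=7), facing East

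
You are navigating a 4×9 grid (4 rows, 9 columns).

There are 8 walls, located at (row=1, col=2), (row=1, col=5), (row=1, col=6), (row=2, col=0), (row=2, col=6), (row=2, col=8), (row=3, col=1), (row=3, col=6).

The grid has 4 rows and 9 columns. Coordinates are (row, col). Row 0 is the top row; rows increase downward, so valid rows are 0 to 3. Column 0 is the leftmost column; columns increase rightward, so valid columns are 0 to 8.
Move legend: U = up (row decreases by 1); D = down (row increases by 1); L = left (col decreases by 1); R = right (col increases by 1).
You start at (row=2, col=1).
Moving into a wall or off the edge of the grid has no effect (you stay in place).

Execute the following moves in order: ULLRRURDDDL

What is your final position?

Answer: Final position: (row=0, col=1)

Derivation:
Start: (row=2, col=1)
  U (up): (row=2, col=1) -> (row=1, col=1)
  L (left): (row=1, col=1) -> (row=1, col=0)
  L (left): blocked, stay at (row=1, col=0)
  R (right): (row=1, col=0) -> (row=1, col=1)
  R (right): blocked, stay at (row=1, col=1)
  U (up): (row=1, col=1) -> (row=0, col=1)
  R (right): (row=0, col=1) -> (row=0, col=2)
  [×3]D (down): blocked, stay at (row=0, col=2)
  L (left): (row=0, col=2) -> (row=0, col=1)
Final: (row=0, col=1)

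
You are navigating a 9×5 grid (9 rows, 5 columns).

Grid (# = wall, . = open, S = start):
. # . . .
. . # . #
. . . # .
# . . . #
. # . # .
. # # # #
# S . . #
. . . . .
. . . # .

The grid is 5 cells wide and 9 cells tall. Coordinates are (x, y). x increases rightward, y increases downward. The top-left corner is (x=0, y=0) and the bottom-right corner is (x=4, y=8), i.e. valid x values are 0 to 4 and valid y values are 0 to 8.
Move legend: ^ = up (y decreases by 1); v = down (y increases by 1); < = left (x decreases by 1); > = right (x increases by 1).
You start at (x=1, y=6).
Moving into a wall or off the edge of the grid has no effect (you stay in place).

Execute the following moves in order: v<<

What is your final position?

Start: (x=1, y=6)
  v (down): (x=1, y=6) -> (x=1, y=7)
  < (left): (x=1, y=7) -> (x=0, y=7)
  < (left): blocked, stay at (x=0, y=7)
Final: (x=0, y=7)

Answer: Final position: (x=0, y=7)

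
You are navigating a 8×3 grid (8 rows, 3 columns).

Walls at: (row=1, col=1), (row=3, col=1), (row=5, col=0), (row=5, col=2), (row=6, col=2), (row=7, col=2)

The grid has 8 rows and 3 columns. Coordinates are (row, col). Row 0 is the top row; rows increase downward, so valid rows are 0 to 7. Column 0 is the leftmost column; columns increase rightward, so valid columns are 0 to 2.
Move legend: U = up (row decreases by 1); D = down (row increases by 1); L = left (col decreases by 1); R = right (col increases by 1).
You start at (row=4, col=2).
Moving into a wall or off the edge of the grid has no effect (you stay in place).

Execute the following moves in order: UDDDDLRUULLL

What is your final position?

Start: (row=4, col=2)
  U (up): (row=4, col=2) -> (row=3, col=2)
  D (down): (row=3, col=2) -> (row=4, col=2)
  [×3]D (down): blocked, stay at (row=4, col=2)
  L (left): (row=4, col=2) -> (row=4, col=1)
  R (right): (row=4, col=1) -> (row=4, col=2)
  U (up): (row=4, col=2) -> (row=3, col=2)
  U (up): (row=3, col=2) -> (row=2, col=2)
  L (left): (row=2, col=2) -> (row=2, col=1)
  L (left): (row=2, col=1) -> (row=2, col=0)
  L (left): blocked, stay at (row=2, col=0)
Final: (row=2, col=0)

Answer: Final position: (row=2, col=0)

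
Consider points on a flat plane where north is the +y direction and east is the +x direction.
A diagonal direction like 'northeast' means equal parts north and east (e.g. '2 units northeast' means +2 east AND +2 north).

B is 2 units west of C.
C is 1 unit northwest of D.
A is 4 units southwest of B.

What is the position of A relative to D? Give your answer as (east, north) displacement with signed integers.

Answer: A is at (east=-7, north=-3) relative to D.

Derivation:
Place D at the origin (east=0, north=0).
  C is 1 unit northwest of D: delta (east=-1, north=+1); C at (east=-1, north=1).
  B is 2 units west of C: delta (east=-2, north=+0); B at (east=-3, north=1).
  A is 4 units southwest of B: delta (east=-4, north=-4); A at (east=-7, north=-3).
Therefore A relative to D: (east=-7, north=-3).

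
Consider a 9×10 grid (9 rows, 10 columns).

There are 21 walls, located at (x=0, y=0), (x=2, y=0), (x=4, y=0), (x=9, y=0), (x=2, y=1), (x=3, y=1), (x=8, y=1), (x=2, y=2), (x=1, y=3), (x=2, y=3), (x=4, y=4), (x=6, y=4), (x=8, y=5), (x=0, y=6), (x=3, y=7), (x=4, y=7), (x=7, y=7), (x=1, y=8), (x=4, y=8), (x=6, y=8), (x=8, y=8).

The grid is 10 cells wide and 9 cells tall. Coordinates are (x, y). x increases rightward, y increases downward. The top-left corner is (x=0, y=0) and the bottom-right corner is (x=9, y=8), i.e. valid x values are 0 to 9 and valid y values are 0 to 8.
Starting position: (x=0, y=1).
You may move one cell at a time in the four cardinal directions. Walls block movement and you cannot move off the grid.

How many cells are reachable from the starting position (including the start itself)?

BFS flood-fill from (x=0, y=1):
  Distance 0: (x=0, y=1)
  Distance 1: (x=1, y=1), (x=0, y=2)
  Distance 2: (x=1, y=0), (x=1, y=2), (x=0, y=3)
  Distance 3: (x=0, y=4)
  Distance 4: (x=1, y=4), (x=0, y=5)
  Distance 5: (x=2, y=4), (x=1, y=5)
  Distance 6: (x=3, y=4), (x=2, y=5), (x=1, y=6)
  Distance 7: (x=3, y=3), (x=3, y=5), (x=2, y=6), (x=1, y=7)
  Distance 8: (x=3, y=2), (x=4, y=3), (x=4, y=5), (x=3, y=6), (x=0, y=7), (x=2, y=7)
  Distance 9: (x=4, y=2), (x=5, y=3), (x=5, y=5), (x=4, y=6), (x=0, y=8), (x=2, y=8)
  Distance 10: (x=4, y=1), (x=5, y=2), (x=6, y=3), (x=5, y=4), (x=6, y=5), (x=5, y=6), (x=3, y=8)
  Distance 11: (x=5, y=1), (x=6, y=2), (x=7, y=3), (x=7, y=5), (x=6, y=6), (x=5, y=7)
  Distance 12: (x=5, y=0), (x=6, y=1), (x=7, y=2), (x=8, y=3), (x=7, y=4), (x=7, y=6), (x=6, y=7), (x=5, y=8)
  Distance 13: (x=6, y=0), (x=7, y=1), (x=8, y=2), (x=9, y=3), (x=8, y=4), (x=8, y=6)
  Distance 14: (x=7, y=0), (x=9, y=2), (x=9, y=4), (x=9, y=6), (x=8, y=7)
  Distance 15: (x=8, y=0), (x=9, y=1), (x=9, y=5), (x=9, y=7)
  Distance 16: (x=9, y=8)
Total reachable: 67 (grid has 69 open cells total)

Answer: Reachable cells: 67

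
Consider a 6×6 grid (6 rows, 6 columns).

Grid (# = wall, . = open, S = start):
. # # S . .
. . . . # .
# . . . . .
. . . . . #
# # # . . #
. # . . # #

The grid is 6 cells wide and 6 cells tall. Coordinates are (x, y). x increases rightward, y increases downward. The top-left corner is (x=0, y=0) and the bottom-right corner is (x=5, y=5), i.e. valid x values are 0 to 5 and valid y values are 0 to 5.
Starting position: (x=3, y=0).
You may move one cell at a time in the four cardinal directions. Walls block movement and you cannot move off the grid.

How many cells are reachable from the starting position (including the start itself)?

Answer: Reachable cells: 23

Derivation:
BFS flood-fill from (x=3, y=0):
  Distance 0: (x=3, y=0)
  Distance 1: (x=4, y=0), (x=3, y=1)
  Distance 2: (x=5, y=0), (x=2, y=1), (x=3, y=2)
  Distance 3: (x=1, y=1), (x=5, y=1), (x=2, y=2), (x=4, y=2), (x=3, y=3)
  Distance 4: (x=0, y=1), (x=1, y=2), (x=5, y=2), (x=2, y=3), (x=4, y=3), (x=3, y=4)
  Distance 5: (x=0, y=0), (x=1, y=3), (x=4, y=4), (x=3, y=5)
  Distance 6: (x=0, y=3), (x=2, y=5)
Total reachable: 23 (grid has 24 open cells total)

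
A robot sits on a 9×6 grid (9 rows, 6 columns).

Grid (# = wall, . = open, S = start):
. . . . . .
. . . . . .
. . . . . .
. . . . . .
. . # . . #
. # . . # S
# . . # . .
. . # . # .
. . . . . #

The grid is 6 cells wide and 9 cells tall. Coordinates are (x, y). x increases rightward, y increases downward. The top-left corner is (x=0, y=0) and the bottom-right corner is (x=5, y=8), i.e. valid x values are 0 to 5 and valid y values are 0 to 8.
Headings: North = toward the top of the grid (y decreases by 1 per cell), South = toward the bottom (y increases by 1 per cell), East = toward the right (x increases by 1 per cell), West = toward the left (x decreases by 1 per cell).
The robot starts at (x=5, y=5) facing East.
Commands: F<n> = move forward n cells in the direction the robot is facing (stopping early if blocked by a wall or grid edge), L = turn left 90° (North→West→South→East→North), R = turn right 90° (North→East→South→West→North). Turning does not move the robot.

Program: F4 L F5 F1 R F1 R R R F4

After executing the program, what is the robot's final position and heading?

Answer: Final position: (x=5, y=5), facing North

Derivation:
Start: (x=5, y=5), facing East
  F4: move forward 0/4 (blocked), now at (x=5, y=5)
  L: turn left, now facing North
  F5: move forward 0/5 (blocked), now at (x=5, y=5)
  F1: move forward 0/1 (blocked), now at (x=5, y=5)
  R: turn right, now facing East
  F1: move forward 0/1 (blocked), now at (x=5, y=5)
  R: turn right, now facing South
  R: turn right, now facing West
  R: turn right, now facing North
  F4: move forward 0/4 (blocked), now at (x=5, y=5)
Final: (x=5, y=5), facing North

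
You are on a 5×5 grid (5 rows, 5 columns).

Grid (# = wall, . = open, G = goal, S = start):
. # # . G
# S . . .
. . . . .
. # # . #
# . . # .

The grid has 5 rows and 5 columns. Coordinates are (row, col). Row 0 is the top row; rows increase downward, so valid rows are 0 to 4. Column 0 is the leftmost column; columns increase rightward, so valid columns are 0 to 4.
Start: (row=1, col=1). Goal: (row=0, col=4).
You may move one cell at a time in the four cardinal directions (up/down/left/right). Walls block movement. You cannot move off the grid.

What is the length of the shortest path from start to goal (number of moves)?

Answer: Shortest path length: 4

Derivation:
BFS from (row=1, col=1) until reaching (row=0, col=4):
  Distance 0: (row=1, col=1)
  Distance 1: (row=1, col=2), (row=2, col=1)
  Distance 2: (row=1, col=3), (row=2, col=0), (row=2, col=2)
  Distance 3: (row=0, col=3), (row=1, col=4), (row=2, col=3), (row=3, col=0)
  Distance 4: (row=0, col=4), (row=2, col=4), (row=3, col=3)  <- goal reached here
One shortest path (4 moves): (row=1, col=1) -> (row=1, col=2) -> (row=1, col=3) -> (row=1, col=4) -> (row=0, col=4)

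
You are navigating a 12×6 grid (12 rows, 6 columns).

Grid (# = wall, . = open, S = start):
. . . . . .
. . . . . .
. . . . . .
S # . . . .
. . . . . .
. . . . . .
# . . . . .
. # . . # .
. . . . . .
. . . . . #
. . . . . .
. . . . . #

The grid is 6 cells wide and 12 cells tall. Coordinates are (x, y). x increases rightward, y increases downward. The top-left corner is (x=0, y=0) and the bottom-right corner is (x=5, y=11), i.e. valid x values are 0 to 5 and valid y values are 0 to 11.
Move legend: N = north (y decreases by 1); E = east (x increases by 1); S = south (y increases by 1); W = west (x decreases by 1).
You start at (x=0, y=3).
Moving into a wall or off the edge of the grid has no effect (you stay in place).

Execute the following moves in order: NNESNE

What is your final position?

Answer: Final position: (x=2, y=1)

Derivation:
Start: (x=0, y=3)
  N (north): (x=0, y=3) -> (x=0, y=2)
  N (north): (x=0, y=2) -> (x=0, y=1)
  E (east): (x=0, y=1) -> (x=1, y=1)
  S (south): (x=1, y=1) -> (x=1, y=2)
  N (north): (x=1, y=2) -> (x=1, y=1)
  E (east): (x=1, y=1) -> (x=2, y=1)
Final: (x=2, y=1)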